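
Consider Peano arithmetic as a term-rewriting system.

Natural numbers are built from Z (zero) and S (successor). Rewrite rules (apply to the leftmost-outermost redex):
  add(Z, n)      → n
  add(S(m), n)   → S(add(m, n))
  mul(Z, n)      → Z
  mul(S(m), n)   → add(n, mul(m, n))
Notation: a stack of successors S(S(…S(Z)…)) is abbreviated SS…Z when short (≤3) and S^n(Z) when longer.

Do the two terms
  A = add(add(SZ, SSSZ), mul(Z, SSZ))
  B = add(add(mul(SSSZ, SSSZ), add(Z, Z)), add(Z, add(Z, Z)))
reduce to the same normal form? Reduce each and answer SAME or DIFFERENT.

Answer: DIFFERENT — A ⇓ S^4(Z), B ⇓ S^9(Z)

Working:
Term A:
  start: add(add(SZ, SSSZ), mul(Z, SSZ))
  →1  add(S(add(Z, SSSZ)), mul(Z, SSZ))
  →2  S(add(add(Z, SSSZ), mul(Z, SSZ)))
  →3  S(add(SSSZ, mul(Z, SSZ)))
  →4  S(S(add(SSZ, mul(Z, SSZ))))
  →5  S(S(S(add(SZ, mul(Z, SSZ)))))
  →6  S(S(S(S(add(Z, mul(Z, SSZ))))))
  →7  S(S(S(S(mul(Z, SSZ)))))
  →8  S^4(Z)

Term B:
  start: add(add(mul(SSSZ, SSSZ), add(Z, Z)), add(Z, add(Z, Z)))
  →1  add(add(add(SSSZ, mul(SSZ, SSSZ)), add(Z, Z)), add(Z, add(Z, Z)))
  →2  add(add(S(add(SSZ, mul(SSZ, SSSZ))), add(Z, Z)), add(Z, add(Z, Z)))
  →3  add(S(add(add(SSZ, mul(SSZ, SSSZ)), add(Z, Z))), add(Z, add(Z, Z)))
  →4  S(add(add(add(SSZ, mul(SSZ, SSSZ)), add(Z, Z)), add(Z, add(Z, Z))))
  →5  S(add(add(S(add(SZ, mul(SSZ, SSSZ))), add(Z, Z)), add(Z, add(Z, Z))))
  →6  S(add(S(add(add(SZ, mul(SSZ, SSSZ)), add(Z, Z))), add(Z, add(Z, Z))))
  →7  S(S(add(add(add(SZ, mul(SSZ, SSSZ)), add(Z, Z)), add(Z, add(Z, Z)))))
  →8  S(S(add(add(S(add(Z, mul(SSZ, SSSZ))), add(Z, Z)), add(Z, add(Z, Z)))))
  →9  S(S(add(S(add(add(Z, mul(SSZ, SSSZ)), add(Z, Z))), add(Z, add(Z, Z)))))
  →10  S(S(S(add(add(add(Z, mul(SSZ, SSSZ)), add(Z, Z)), add(Z, add(Z, Z))))))
  →11  S(S(S(add(add(mul(SSZ, SSSZ), add(Z, Z)), add(Z, add(Z, Z))))))
  →12  S(S(S(add(add(add(SSSZ, mul(SZ, SSSZ)), add(Z, Z)), add(Z, add(Z, Z))))))
  →13  S(S(S(add(add(S(add(SSZ, mul(SZ, SSSZ))), add(Z, Z)), add(Z, add(Z, Z))))))
  →14  S(S(S(add(S(add(add(SSZ, mul(SZ, SSSZ)), add(Z, Z))), add(Z, add(Z, Z))))))
  →15  S(S(S(S(add(add(add(SSZ, mul(SZ, SSSZ)), add(Z, Z)), add(Z, add(Z, Z)))))))
  →16  S(S(S(S(add(add(S(add(SZ, mul(SZ, SSSZ))), add(Z, Z)), add(Z, add(Z, Z)))))))
  →17  S(S(S(S(add(S(add(add(SZ, mul(SZ, SSSZ)), add(Z, Z))), add(Z, add(Z, Z)))))))
  →18  S(S(S(S(S(add(add(add(SZ, mul(SZ, SSSZ)), add(Z, Z)), add(Z, add(Z, Z))))))))
  →19  S(S(S(S(S(add(add(S(add(Z, mul(SZ, SSSZ))), add(Z, Z)), add(Z, add(Z, Z))))))))
  →20  S(S(S(S(S(add(S(add(add(Z, mul(SZ, SSSZ)), add(Z, Z))), add(Z, add(Z, Z))))))))
  →21  S(S(S(S(S(S(add(add(add(Z, mul(SZ, SSSZ)), add(Z, Z)), add(Z, add(Z, Z)))))))))
  →22  S(S(S(S(S(S(add(add(mul(SZ, SSSZ), add(Z, Z)), add(Z, add(Z, Z)))))))))
  →23  S(S(S(S(S(S(add(add(add(SSSZ, mul(Z, SSSZ)), add(Z, Z)), add(Z, add(Z, Z)))))))))
  →24  S(S(S(S(S(S(add(add(S(add(SSZ, mul(Z, SSSZ))), add(Z, Z)), add(Z, add(Z, Z)))))))))
  →25  S(S(S(S(S(S(add(S(add(add(SSZ, mul(Z, SSSZ)), add(Z, Z))), add(Z, add(Z, Z)))))))))
  →26  S(S(S(S(S(S(S(add(add(add(SSZ, mul(Z, SSSZ)), add(Z, Z)), add(Z, add(Z, Z))))))))))
  →27  S(S(S(S(S(S(S(add(add(S(add(SZ, mul(Z, SSSZ))), add(Z, Z)), add(Z, add(Z, Z))))))))))
  →28  S(S(S(S(S(S(S(add(S(add(add(SZ, mul(Z, SSSZ)), add(Z, Z))), add(Z, add(Z, Z))))))))))
  →29  S(S(S(S(S(S(S(S(add(add(add(SZ, mul(Z, SSSZ)), add(Z, Z)), add(Z, add(Z, Z)))))))))))
  →30  S(S(S(S(S(S(S(S(add(add(S(add(Z, mul(Z, SSSZ))), add(Z, Z)), add(Z, add(Z, Z)))))))))))
  →31  S(S(S(S(S(S(S(S(add(S(add(add(Z, mul(Z, SSSZ)), add(Z, Z))), add(Z, add(Z, Z)))))))))))
  →32  S(S(S(S(S(S(S(S(S(add(add(add(Z, mul(Z, SSSZ)), add(Z, Z)), add(Z, add(Z, Z))))))))))))
  →33  S(S(S(S(S(S(S(S(S(add(add(mul(Z, SSSZ), add(Z, Z)), add(Z, add(Z, Z))))))))))))
  →34  S(S(S(S(S(S(S(S(S(add(add(Z, add(Z, Z)), add(Z, add(Z, Z))))))))))))
  →35  S(S(S(S(S(S(S(S(S(add(add(Z, Z), add(Z, add(Z, Z))))))))))))
  →36  S(S(S(S(S(S(S(S(S(add(Z, add(Z, add(Z, Z))))))))))))
  →37  S(S(S(S(S(S(S(S(S(add(Z, add(Z, Z)))))))))))
  →38  S(S(S(S(S(S(S(S(S(add(Z, Z))))))))))
  →39  S^9(Z)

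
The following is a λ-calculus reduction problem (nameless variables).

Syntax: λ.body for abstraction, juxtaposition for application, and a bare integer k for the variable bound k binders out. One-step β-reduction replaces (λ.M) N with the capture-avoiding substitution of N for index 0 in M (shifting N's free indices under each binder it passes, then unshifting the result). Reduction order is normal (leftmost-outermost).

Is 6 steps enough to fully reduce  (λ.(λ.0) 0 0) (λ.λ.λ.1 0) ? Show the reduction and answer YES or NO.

Answer: YES — reaches normal form λ.λ.1 0 in 3 ≤ 6 steps

Derivation:
  start: (λ.(λ.0) 0 0) (λ.λ.λ.1 0)
  step 1: (λ.0) (λ.λ.λ.1 0) (λ.λ.λ.1 0)
  step 2: (λ.λ.λ.1 0) (λ.λ.λ.1 0)
  step 3: λ.λ.1 0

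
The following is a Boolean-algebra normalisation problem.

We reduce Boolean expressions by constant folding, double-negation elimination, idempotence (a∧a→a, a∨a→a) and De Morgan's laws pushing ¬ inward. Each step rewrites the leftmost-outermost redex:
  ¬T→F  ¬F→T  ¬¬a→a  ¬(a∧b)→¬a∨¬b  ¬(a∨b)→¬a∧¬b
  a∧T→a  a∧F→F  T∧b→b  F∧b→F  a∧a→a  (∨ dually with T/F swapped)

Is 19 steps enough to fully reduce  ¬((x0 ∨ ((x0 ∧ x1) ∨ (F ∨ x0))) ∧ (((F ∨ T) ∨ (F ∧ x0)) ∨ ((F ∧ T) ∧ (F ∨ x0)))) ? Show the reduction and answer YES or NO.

  start: ¬((x0 ∨ ((x0 ∧ x1) ∨ (F ∨ x0))) ∧ (((F ∨ T) ∨ (F ∧ x0)) ∨ ((F ∧ T) ∧ (F ∨ x0))))
  step 1: ¬(x0 ∨ ((x0 ∧ x1) ∨ (F ∨ x0))) ∨ ¬(((F ∨ T) ∨ (F ∧ x0)) ∨ ((F ∧ T) ∧ (F ∨ x0)))
  step 2: (¬x0 ∧ ¬((x0 ∧ x1) ∨ (F ∨ x0))) ∨ ¬(((F ∨ T) ∨ (F ∧ x0)) ∨ ((F ∧ T) ∧ (F ∨ x0)))
  step 3: (¬x0 ∧ (¬(x0 ∧ x1) ∧ ¬(F ∨ x0))) ∨ ¬(((F ∨ T) ∨ (F ∧ x0)) ∨ ((F ∧ T) ∧ (F ∨ x0)))
  step 4: (¬x0 ∧ ((¬x0 ∨ ¬x1) ∧ ¬(F ∨ x0))) ∨ ¬(((F ∨ T) ∨ (F ∧ x0)) ∨ ((F ∧ T) ∧ (F ∨ x0)))
  step 5: (¬x0 ∧ ((¬x0 ∨ ¬x1) ∧ (¬F ∧ ¬x0))) ∨ ¬(((F ∨ T) ∨ (F ∧ x0)) ∨ ((F ∧ T) ∧ (F ∨ x0)))
  step 6: (¬x0 ∧ ((¬x0 ∨ ¬x1) ∧ (T ∧ ¬x0))) ∨ ¬(((F ∨ T) ∨ (F ∧ x0)) ∨ ((F ∧ T) ∧ (F ∨ x0)))
  step 7: (¬x0 ∧ ((¬x0 ∨ ¬x1) ∧ ¬x0)) ∨ ¬(((F ∨ T) ∨ (F ∧ x0)) ∨ ((F ∧ T) ∧ (F ∨ x0)))
  step 8: (¬x0 ∧ ((¬x0 ∨ ¬x1) ∧ ¬x0)) ∨ (¬((F ∨ T) ∨ (F ∧ x0)) ∧ ¬((F ∧ T) ∧ (F ∨ x0)))
  step 9: (¬x0 ∧ ((¬x0 ∨ ¬x1) ∧ ¬x0)) ∨ ((¬(F ∨ T) ∧ ¬(F ∧ x0)) ∧ ¬((F ∧ T) ∧ (F ∨ x0)))
  step 10: (¬x0 ∧ ((¬x0 ∨ ¬x1) ∧ ¬x0)) ∨ (((¬F ∧ ¬T) ∧ ¬(F ∧ x0)) ∧ ¬((F ∧ T) ∧ (F ∨ x0)))
  step 11: (¬x0 ∧ ((¬x0 ∨ ¬x1) ∧ ¬x0)) ∨ (((T ∧ ¬T) ∧ ¬(F ∧ x0)) ∧ ¬((F ∧ T) ∧ (F ∨ x0)))
  step 12: (¬x0 ∧ ((¬x0 ∨ ¬x1) ∧ ¬x0)) ∨ ((¬T ∧ ¬(F ∧ x0)) ∧ ¬((F ∧ T) ∧ (F ∨ x0)))
  step 13: (¬x0 ∧ ((¬x0 ∨ ¬x1) ∧ ¬x0)) ∨ ((F ∧ ¬(F ∧ x0)) ∧ ¬((F ∧ T) ∧ (F ∨ x0)))
  step 14: (¬x0 ∧ ((¬x0 ∨ ¬x1) ∧ ¬x0)) ∨ (F ∧ ¬((F ∧ T) ∧ (F ∨ x0)))
  step 15: (¬x0 ∧ ((¬x0 ∨ ¬x1) ∧ ¬x0)) ∨ F
  step 16: ¬x0 ∧ ((¬x0 ∨ ¬x1) ∧ ¬x0)

Answer: YES — reaches normal form ¬x0 ∧ ((¬x0 ∨ ¬x1) ∧ ¬x0) in 16 ≤ 19 steps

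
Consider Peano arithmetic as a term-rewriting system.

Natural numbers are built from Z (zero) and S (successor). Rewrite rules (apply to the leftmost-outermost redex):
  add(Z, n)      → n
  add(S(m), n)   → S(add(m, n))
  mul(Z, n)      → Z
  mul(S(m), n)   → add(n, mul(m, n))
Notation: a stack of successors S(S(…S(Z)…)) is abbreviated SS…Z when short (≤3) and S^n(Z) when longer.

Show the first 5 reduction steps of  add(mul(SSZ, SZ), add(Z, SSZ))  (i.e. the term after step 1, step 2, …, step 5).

  start: add(mul(SSZ, SZ), add(Z, SSZ))
  [1] add(add(SZ, mul(SZ, SZ)), add(Z, SSZ))
  [2] add(S(add(Z, mul(SZ, SZ))), add(Z, SSZ))
  [3] S(add(add(Z, mul(SZ, SZ)), add(Z, SSZ)))
  [4] S(add(mul(SZ, SZ), add(Z, SSZ)))
  [5] S(add(add(SZ, mul(Z, SZ)), add(Z, SSZ)))

Answer: after 5 steps: S(add(add(SZ, mul(Z, SZ)), add(Z, SSZ)))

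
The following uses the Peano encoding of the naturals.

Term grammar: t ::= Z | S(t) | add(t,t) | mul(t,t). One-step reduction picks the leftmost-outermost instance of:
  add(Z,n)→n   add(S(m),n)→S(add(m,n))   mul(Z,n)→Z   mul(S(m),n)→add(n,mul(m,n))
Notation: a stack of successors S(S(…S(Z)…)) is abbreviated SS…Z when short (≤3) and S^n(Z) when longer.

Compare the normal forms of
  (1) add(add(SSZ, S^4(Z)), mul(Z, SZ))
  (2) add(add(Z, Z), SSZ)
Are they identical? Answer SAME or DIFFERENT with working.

Answer: DIFFERENT — A ⇓ S^6(Z), B ⇓ SSZ

Reduction:
Term A:
  start: add(add(SSZ, S^4(Z)), mul(Z, SZ))
  →1  add(S(add(SZ, S^4(Z))), mul(Z, SZ))
  →2  S(add(add(SZ, S^4(Z)), mul(Z, SZ)))
  →3  S(add(S(add(Z, S^4(Z))), mul(Z, SZ)))
  →4  S(S(add(add(Z, S^4(Z)), mul(Z, SZ))))
  →5  S(S(add(S^4(Z), mul(Z, SZ))))
  →6  S(S(S(add(SSSZ, mul(Z, SZ)))))
  →7  S(S(S(S(add(SSZ, mul(Z, SZ))))))
  →8  S(S(S(S(S(add(SZ, mul(Z, SZ)))))))
  →9  S(S(S(S(S(S(add(Z, mul(Z, SZ))))))))
  →10  S(S(S(S(S(S(mul(Z, SZ)))))))
  →11  S^6(Z)

Term B:
  start: add(add(Z, Z), SSZ)
  →1  add(Z, SSZ)
  →2  SSZ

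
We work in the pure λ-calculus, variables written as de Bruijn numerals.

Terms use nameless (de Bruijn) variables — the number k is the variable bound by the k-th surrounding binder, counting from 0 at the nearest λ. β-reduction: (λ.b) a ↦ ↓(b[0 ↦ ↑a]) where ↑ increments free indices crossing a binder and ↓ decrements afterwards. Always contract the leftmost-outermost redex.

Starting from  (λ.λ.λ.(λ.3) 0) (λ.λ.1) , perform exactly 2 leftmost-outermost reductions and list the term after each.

  start: (λ.λ.λ.(λ.3) 0) (λ.λ.1)
  →1  λ.λ.(λ.λ.λ.1) 0
  →2  λ.λ.λ.λ.1

Answer: after 2 steps: λ.λ.λ.λ.1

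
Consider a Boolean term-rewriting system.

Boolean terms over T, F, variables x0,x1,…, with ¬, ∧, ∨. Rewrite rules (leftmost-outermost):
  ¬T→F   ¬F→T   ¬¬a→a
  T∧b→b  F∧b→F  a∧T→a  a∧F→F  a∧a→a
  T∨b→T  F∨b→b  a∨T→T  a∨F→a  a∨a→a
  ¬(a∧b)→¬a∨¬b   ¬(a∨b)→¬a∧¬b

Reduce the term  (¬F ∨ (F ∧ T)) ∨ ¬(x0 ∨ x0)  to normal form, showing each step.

Answer: normal form = T  (in 3 steps)

Reduction:
  start: (¬F ∨ (F ∧ T)) ∨ ¬(x0 ∨ x0)
  →1  (T ∨ (F ∧ T)) ∨ ¬(x0 ∨ x0)
  →2  T ∨ ¬(x0 ∨ x0)
  →3  T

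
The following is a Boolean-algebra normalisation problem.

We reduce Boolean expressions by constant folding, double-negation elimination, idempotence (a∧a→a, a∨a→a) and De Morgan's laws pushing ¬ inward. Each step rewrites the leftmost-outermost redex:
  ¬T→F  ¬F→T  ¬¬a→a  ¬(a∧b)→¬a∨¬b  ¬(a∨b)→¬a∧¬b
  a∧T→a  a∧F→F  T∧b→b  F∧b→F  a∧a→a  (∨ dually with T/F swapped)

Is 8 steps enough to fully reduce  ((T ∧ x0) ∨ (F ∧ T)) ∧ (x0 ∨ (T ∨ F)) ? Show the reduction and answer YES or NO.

  start: ((T ∧ x0) ∨ (F ∧ T)) ∧ (x0 ∨ (T ∨ F))
  [1] (x0 ∨ (F ∧ T)) ∧ (x0 ∨ (T ∨ F))
  [2] (x0 ∨ F) ∧ (x0 ∨ (T ∨ F))
  [3] x0 ∧ (x0 ∨ (T ∨ F))
  [4] x0 ∧ (x0 ∨ T)
  [5] x0 ∧ T
  [6] x0

Answer: YES — reaches normal form x0 in 6 ≤ 8 steps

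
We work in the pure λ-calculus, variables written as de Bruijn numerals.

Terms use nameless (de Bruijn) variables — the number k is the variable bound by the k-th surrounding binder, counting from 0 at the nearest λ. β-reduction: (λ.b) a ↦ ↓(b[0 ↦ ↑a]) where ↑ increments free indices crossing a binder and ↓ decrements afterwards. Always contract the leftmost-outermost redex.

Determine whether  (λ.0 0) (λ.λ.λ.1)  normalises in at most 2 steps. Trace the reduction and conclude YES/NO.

Answer: YES — reaches normal form λ.λ.1 in 2 ≤ 2 steps

Working:
  start: (λ.0 0) (λ.λ.λ.1)
  step 1: (λ.λ.λ.1) (λ.λ.λ.1)
  step 2: λ.λ.1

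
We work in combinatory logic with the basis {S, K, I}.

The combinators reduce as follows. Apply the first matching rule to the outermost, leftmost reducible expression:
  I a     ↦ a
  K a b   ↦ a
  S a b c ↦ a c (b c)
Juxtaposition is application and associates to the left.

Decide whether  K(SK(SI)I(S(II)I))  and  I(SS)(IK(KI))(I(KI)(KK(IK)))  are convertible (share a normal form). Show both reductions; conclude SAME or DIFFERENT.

Answer: DIFFERENT — A ⇓ K(SII), B ⇓ SI(KI)

Working:
Term A:
  start: K(SK(SI)I(S(II)I))
  step 1: K(KI(SII)(S(II)I))
  step 2: K(I(S(II)I))
  step 3: K(S(II)I)
  step 4: K(SII)

Term B:
  start: I(SS)(IK(KI))(I(KI)(KK(IK)))
  step 1: SS(IK(KI))(I(KI)(KK(IK)))
  step 2: S(I(KI)(KK(IK)))(IK(KI)(I(KI)(KK(IK))))
  step 3: S(KI(KK(IK)))(IK(KI)(I(KI)(KK(IK))))
  step 4: SI(IK(KI)(I(KI)(KK(IK))))
  step 5: SI(K(KI)(I(KI)(KK(IK))))
  step 6: SI(KI)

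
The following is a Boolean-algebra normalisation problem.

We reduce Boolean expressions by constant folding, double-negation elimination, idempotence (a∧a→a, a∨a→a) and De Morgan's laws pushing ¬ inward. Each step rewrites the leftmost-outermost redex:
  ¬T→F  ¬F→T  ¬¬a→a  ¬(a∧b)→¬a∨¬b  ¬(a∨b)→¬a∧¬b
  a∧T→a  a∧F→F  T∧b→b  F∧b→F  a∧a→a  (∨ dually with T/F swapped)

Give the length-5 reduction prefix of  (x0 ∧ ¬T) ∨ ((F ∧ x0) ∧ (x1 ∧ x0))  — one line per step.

  start: (x0 ∧ ¬T) ∨ ((F ∧ x0) ∧ (x1 ∧ x0))
  [1] (x0 ∧ F) ∨ ((F ∧ x0) ∧ (x1 ∧ x0))
  [2] F ∨ ((F ∧ x0) ∧ (x1 ∧ x0))
  [3] (F ∧ x0) ∧ (x1 ∧ x0)
  [4] F ∧ (x1 ∧ x0)
  [5] F

Answer: after 5 steps: F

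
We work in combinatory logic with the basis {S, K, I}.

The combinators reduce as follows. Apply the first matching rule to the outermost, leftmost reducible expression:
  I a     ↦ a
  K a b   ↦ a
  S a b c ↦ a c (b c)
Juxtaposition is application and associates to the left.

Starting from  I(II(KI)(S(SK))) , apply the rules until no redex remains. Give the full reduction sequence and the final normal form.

  start: I(II(KI)(S(SK)))
  [1] II(KI)(S(SK))
  [2] I(KI)(S(SK))
  [3] KI(S(SK))
  [4] I

Answer: normal form = I  (in 4 steps)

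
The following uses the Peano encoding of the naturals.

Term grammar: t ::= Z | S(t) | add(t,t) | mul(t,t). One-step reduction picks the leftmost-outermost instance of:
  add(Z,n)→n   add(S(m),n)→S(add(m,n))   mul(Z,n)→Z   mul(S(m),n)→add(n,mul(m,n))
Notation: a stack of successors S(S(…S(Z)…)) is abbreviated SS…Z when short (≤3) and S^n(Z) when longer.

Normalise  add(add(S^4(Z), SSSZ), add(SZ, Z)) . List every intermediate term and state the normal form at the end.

  start: add(add(S^4(Z), SSSZ), add(SZ, Z))
  [1] add(S(add(SSSZ, SSSZ)), add(SZ, Z))
  [2] S(add(add(SSSZ, SSSZ), add(SZ, Z)))
  [3] S(add(S(add(SSZ, SSSZ)), add(SZ, Z)))
  [4] S(S(add(add(SSZ, SSSZ), add(SZ, Z))))
  [5] S(S(add(S(add(SZ, SSSZ)), add(SZ, Z))))
  [6] S(S(S(add(add(SZ, SSSZ), add(SZ, Z)))))
  [7] S(S(S(add(S(add(Z, SSSZ)), add(SZ, Z)))))
  [8] S(S(S(S(add(add(Z, SSSZ), add(SZ, Z))))))
  [9] S(S(S(S(add(SSSZ, add(SZ, Z))))))
  [10] S(S(S(S(S(add(SSZ, add(SZ, Z)))))))
  [11] S(S(S(S(S(S(add(SZ, add(SZ, Z))))))))
  [12] S(S(S(S(S(S(S(add(Z, add(SZ, Z)))))))))
  [13] S(S(S(S(S(S(S(add(SZ, Z))))))))
  [14] S(S(S(S(S(S(S(S(add(Z, Z)))))))))
  [15] S^8(Z)

Answer: normal form = S^8(Z)  (in 15 steps)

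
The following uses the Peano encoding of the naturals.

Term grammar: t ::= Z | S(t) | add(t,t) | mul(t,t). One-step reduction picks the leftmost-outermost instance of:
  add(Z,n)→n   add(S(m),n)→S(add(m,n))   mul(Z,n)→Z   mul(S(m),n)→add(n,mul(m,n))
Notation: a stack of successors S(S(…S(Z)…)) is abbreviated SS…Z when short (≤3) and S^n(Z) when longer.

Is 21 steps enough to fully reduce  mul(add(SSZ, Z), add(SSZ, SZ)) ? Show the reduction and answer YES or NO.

  start: mul(add(SSZ, Z), add(SSZ, SZ))
  step 1: mul(S(add(SZ, Z)), add(SSZ, SZ))
  step 2: add(add(SSZ, SZ), mul(add(SZ, Z), add(SSZ, SZ)))
  step 3: add(S(add(SZ, SZ)), mul(add(SZ, Z), add(SSZ, SZ)))
  step 4: S(add(add(SZ, SZ), mul(add(SZ, Z), add(SSZ, SZ))))
  step 5: S(add(S(add(Z, SZ)), mul(add(SZ, Z), add(SSZ, SZ))))
  step 6: S(S(add(add(Z, SZ), mul(add(SZ, Z), add(SSZ, SZ)))))
  step 7: S(S(add(SZ, mul(add(SZ, Z), add(SSZ, SZ)))))
  step 8: S(S(S(add(Z, mul(add(SZ, Z), add(SSZ, SZ))))))
  step 9: S(S(S(mul(add(SZ, Z), add(SSZ, SZ)))))
  step 10: S(S(S(mul(S(add(Z, Z)), add(SSZ, SZ)))))
  step 11: S(S(S(add(add(SSZ, SZ), mul(add(Z, Z), add(SSZ, SZ))))))
  step 12: S(S(S(add(S(add(SZ, SZ)), mul(add(Z, Z), add(SSZ, SZ))))))
  step 13: S(S(S(S(add(add(SZ, SZ), mul(add(Z, Z), add(SSZ, SZ)))))))
  step 14: S(S(S(S(add(S(add(Z, SZ)), mul(add(Z, Z), add(SSZ, SZ)))))))
  step 15: S(S(S(S(S(add(add(Z, SZ), mul(add(Z, Z), add(SSZ, SZ))))))))
  step 16: S(S(S(S(S(add(SZ, mul(add(Z, Z), add(SSZ, SZ))))))))
  step 17: S(S(S(S(S(S(add(Z, mul(add(Z, Z), add(SSZ, SZ)))))))))
  step 18: S(S(S(S(S(S(mul(add(Z, Z), add(SSZ, SZ))))))))
  step 19: S(S(S(S(S(S(mul(Z, add(SSZ, SZ))))))))
  step 20: S^6(Z)

Answer: YES — reaches normal form S^6(Z) in 20 ≤ 21 steps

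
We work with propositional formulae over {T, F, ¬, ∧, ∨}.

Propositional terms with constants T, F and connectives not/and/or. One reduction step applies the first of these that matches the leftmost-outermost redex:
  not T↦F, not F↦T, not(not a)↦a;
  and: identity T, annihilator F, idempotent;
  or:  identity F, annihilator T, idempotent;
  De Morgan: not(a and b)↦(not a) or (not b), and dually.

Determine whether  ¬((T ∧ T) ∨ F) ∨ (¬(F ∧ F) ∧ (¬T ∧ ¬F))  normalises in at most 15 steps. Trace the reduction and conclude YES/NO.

  start: ¬((T ∧ T) ∨ F) ∨ (¬(F ∧ F) ∧ (¬T ∧ ¬F))
  →1  (¬(T ∧ T) ∧ ¬F) ∨ (¬(F ∧ F) ∧ (¬T ∧ ¬F))
  →2  ((¬T ∨ ¬T) ∧ ¬F) ∨ (¬(F ∧ F) ∧ (¬T ∧ ¬F))
  →3  (¬T ∧ ¬F) ∨ (¬(F ∧ F) ∧ (¬T ∧ ¬F))
  →4  (F ∧ ¬F) ∨ (¬(F ∧ F) ∧ (¬T ∧ ¬F))
  →5  F ∨ (¬(F ∧ F) ∧ (¬T ∧ ¬F))
  →6  ¬(F ∧ F) ∧ (¬T ∧ ¬F)
  →7  (¬F ∨ ¬F) ∧ (¬T ∧ ¬F)
  →8  ¬F ∧ (¬T ∧ ¬F)
  →9  T ∧ (¬T ∧ ¬F)
  →10  ¬T ∧ ¬F
  →11  F ∧ ¬F
  →12  F

Answer: YES — reaches normal form F in 12 ≤ 15 steps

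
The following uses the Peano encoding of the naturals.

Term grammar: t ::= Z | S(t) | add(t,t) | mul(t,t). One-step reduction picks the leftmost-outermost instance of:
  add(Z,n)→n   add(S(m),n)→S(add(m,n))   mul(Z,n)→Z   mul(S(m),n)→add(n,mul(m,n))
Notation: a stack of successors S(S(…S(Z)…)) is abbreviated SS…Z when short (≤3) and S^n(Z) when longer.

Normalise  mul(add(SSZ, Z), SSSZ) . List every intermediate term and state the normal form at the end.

Answer: normal form = S^6(Z)  (in 14 steps)

Derivation:
  start: mul(add(SSZ, Z), SSSZ)
  step 1: mul(S(add(SZ, Z)), SSSZ)
  step 2: add(SSSZ, mul(add(SZ, Z), SSSZ))
  step 3: S(add(SSZ, mul(add(SZ, Z), SSSZ)))
  step 4: S(S(add(SZ, mul(add(SZ, Z), SSSZ))))
  step 5: S(S(S(add(Z, mul(add(SZ, Z), SSSZ)))))
  step 6: S(S(S(mul(add(SZ, Z), SSSZ))))
  step 7: S(S(S(mul(S(add(Z, Z)), SSSZ))))
  step 8: S(S(S(add(SSSZ, mul(add(Z, Z), SSSZ)))))
  step 9: S(S(S(S(add(SSZ, mul(add(Z, Z), SSSZ))))))
  step 10: S(S(S(S(S(add(SZ, mul(add(Z, Z), SSSZ)))))))
  step 11: S(S(S(S(S(S(add(Z, mul(add(Z, Z), SSSZ))))))))
  step 12: S(S(S(S(S(S(mul(add(Z, Z), SSSZ)))))))
  step 13: S(S(S(S(S(S(mul(Z, SSSZ)))))))
  step 14: S^6(Z)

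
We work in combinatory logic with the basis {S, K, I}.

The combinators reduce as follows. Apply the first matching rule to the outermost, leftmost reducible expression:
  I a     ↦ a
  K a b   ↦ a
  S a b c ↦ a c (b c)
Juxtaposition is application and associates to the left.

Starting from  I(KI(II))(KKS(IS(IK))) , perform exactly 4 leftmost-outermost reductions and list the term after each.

Answer: after 4 steps: K(IS(IK))

Derivation:
  start: I(KI(II))(KKS(IS(IK)))
  [1] KI(II)(KKS(IS(IK)))
  [2] I(KKS(IS(IK)))
  [3] KKS(IS(IK))
  [4] K(IS(IK))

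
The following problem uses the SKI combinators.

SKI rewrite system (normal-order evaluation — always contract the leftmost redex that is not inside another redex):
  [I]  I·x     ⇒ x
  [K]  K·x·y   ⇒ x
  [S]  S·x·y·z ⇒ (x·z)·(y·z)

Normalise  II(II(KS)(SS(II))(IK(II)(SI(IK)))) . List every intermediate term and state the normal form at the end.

  start: II(II(KS)(SS(II))(IK(II)(SI(IK))))
  step 1: I(II(KS)(SS(II))(IK(II)(SI(IK))))
  step 2: II(KS)(SS(II))(IK(II)(SI(IK)))
  step 3: I(KS)(SS(II))(IK(II)(SI(IK)))
  step 4: KS(SS(II))(IK(II)(SI(IK)))
  step 5: S(IK(II)(SI(IK)))
  step 6: S(K(II)(SI(IK)))
  step 7: S(II)
  step 8: SI

Answer: normal form = SI  (in 8 steps)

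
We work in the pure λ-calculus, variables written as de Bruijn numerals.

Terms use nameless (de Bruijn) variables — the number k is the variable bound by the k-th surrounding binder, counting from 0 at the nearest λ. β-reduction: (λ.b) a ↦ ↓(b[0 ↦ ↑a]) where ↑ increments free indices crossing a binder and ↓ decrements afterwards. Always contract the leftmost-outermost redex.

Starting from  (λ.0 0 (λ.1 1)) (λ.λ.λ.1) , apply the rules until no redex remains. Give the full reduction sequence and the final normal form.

  start: (λ.0 0 (λ.1 1)) (λ.λ.λ.1)
  [1] (λ.λ.λ.1) (λ.λ.λ.1) (λ.(λ.λ.λ.1) (λ.λ.λ.1))
  [2] (λ.λ.1) (λ.(λ.λ.λ.1) (λ.λ.λ.1))
  [3] λ.λ.(λ.λ.λ.1) (λ.λ.λ.1)
  [4] λ.λ.λ.λ.1

Answer: normal form = λ.λ.λ.λ.1  (in 4 steps)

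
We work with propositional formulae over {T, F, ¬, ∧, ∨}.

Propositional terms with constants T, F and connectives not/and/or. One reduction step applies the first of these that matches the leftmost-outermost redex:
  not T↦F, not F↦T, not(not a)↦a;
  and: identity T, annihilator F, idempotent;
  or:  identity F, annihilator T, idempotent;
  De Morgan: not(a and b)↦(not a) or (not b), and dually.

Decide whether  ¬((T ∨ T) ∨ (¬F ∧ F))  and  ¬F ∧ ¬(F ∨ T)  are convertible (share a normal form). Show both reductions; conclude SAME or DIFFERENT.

Term A:
  start: ¬((T ∨ T) ∨ (¬F ∧ F))
  →1  ¬(T ∨ T) ∧ ¬(¬F ∧ F)
  →2  (¬T ∧ ¬T) ∧ ¬(¬F ∧ F)
  →3  ¬T ∧ ¬(¬F ∧ F)
  →4  F ∧ ¬(¬F ∧ F)
  →5  F

Term B:
  start: ¬F ∧ ¬(F ∨ T)
  →1  T ∧ ¬(F ∨ T)
  →2  ¬(F ∨ T)
  →3  ¬F ∧ ¬T
  →4  T ∧ ¬T
  →5  ¬T
  →6  F

Answer: SAME — A ⇓ F, B ⇓ F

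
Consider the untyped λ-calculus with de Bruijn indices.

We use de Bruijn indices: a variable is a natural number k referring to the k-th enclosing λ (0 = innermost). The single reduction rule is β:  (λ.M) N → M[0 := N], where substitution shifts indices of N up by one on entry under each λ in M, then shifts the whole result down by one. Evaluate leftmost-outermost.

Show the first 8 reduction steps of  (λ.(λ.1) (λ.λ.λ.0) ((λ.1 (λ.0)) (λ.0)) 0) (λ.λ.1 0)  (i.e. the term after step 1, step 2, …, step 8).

Answer: after 8 steps: λ.λ.1 0

Reduction:
  start: (λ.(λ.1) (λ.λ.λ.0) ((λ.1 (λ.0)) (λ.0)) 0) (λ.λ.1 0)
  →1  (λ.λ.λ.1 0) (λ.λ.λ.0) ((λ.(λ.λ.1 0) (λ.0)) (λ.0)) (λ.λ.1 0)
  →2  (λ.λ.1 0) ((λ.(λ.λ.1 0) (λ.0)) (λ.0)) (λ.λ.1 0)
  →3  (λ.(λ.(λ.λ.1 0) (λ.0)) (λ.0) 0) (λ.λ.1 0)
  →4  (λ.(λ.λ.1 0) (λ.0)) (λ.0) (λ.λ.1 0)
  →5  (λ.λ.1 0) (λ.0) (λ.λ.1 0)
  →6  (λ.(λ.0) 0) (λ.λ.1 0)
  →7  (λ.0) (λ.λ.1 0)
  →8  λ.λ.1 0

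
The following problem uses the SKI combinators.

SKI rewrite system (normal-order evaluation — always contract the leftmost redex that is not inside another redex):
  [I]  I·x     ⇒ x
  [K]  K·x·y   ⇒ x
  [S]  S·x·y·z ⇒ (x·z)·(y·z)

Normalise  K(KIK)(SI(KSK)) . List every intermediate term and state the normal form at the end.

  start: K(KIK)(SI(KSK))
  →1  KIK
  →2  I

Answer: normal form = I  (in 2 steps)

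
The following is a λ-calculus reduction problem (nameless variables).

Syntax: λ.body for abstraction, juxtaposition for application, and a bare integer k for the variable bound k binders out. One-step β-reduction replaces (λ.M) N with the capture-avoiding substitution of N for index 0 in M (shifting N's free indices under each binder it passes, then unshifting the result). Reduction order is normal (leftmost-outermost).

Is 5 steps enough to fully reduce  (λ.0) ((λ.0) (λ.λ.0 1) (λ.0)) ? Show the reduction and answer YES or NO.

  start: (λ.0) ((λ.0) (λ.λ.0 1) (λ.0))
  [1] (λ.0) (λ.λ.0 1) (λ.0)
  [2] (λ.λ.0 1) (λ.0)
  [3] λ.0 (λ.0)

Answer: YES — reaches normal form λ.0 (λ.0) in 3 ≤ 5 steps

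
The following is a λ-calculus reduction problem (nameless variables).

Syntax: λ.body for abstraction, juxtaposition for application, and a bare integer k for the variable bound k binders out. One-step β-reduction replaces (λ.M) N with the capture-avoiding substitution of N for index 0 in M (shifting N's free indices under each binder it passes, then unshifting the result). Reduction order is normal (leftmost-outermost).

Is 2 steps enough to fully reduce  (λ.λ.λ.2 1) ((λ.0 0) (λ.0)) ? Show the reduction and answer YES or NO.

  start: (λ.λ.λ.2 1) ((λ.0 0) (λ.0))
  step 1: λ.λ.(λ.0 0) (λ.0) 1
  step 2: λ.λ.(λ.0) (λ.0) 1

Answer: NO — after 2 steps the term is λ.λ.(λ.0) (λ.0) 1, not yet normal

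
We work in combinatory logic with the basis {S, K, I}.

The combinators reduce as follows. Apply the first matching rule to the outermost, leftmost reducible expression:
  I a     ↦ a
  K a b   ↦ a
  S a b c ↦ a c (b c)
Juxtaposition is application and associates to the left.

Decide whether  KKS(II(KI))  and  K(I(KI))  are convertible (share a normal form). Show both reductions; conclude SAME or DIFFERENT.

Term A:
  start: KKS(II(KI))
  [1] K(II(KI))
  [2] K(I(KI))
  [3] K(KI)

Term B:
  start: K(I(KI))
  [1] K(KI)

Answer: SAME — A ⇓ K(KI), B ⇓ K(KI)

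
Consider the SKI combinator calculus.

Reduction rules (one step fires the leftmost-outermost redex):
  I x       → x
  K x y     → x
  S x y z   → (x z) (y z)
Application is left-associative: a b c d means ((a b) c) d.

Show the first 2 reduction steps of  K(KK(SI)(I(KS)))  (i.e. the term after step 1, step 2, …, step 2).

  start: K(KK(SI)(I(KS)))
  →1  K(K(I(KS)))
  →2  K(K(KS))

Answer: after 2 steps: K(K(KS))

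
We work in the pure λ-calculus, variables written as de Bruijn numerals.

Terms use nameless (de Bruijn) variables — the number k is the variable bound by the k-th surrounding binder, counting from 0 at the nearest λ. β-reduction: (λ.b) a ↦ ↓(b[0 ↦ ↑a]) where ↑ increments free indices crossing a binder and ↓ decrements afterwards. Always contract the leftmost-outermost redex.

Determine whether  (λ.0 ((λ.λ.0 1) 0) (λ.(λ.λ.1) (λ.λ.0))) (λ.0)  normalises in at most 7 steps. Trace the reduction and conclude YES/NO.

  start: (λ.0 ((λ.λ.0 1) 0) (λ.(λ.λ.1) (λ.λ.0))) (λ.0)
  →1  (λ.0) ((λ.λ.0 1) (λ.0)) (λ.(λ.λ.1) (λ.λ.0))
  →2  (λ.λ.0 1) (λ.0) (λ.(λ.λ.1) (λ.λ.0))
  →3  (λ.0 (λ.0)) (λ.(λ.λ.1) (λ.λ.0))
  →4  (λ.(λ.λ.1) (λ.λ.0)) (λ.0)
  →5  (λ.λ.1) (λ.λ.0)
  →6  λ.λ.λ.0

Answer: YES — reaches normal form λ.λ.λ.0 in 6 ≤ 7 steps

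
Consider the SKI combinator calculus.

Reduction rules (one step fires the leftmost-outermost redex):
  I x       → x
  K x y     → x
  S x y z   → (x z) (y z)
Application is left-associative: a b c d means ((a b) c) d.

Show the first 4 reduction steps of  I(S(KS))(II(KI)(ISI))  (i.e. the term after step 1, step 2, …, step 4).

Answer: after 4 steps: S(KS)I

Reduction:
  start: I(S(KS))(II(KI)(ISI))
  step 1: S(KS)(II(KI)(ISI))
  step 2: S(KS)(I(KI)(ISI))
  step 3: S(KS)(KI(ISI))
  step 4: S(KS)I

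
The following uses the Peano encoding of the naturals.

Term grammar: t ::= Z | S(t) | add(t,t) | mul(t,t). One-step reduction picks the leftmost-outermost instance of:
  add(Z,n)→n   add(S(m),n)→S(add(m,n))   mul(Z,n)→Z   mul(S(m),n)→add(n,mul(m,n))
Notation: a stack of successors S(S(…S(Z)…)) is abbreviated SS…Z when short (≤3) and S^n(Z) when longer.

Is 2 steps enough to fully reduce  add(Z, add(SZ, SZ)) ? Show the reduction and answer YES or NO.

  start: add(Z, add(SZ, SZ))
  →1  add(SZ, SZ)
  →2  S(add(Z, SZ))

Answer: NO — after 2 steps the term is S(add(Z, SZ)), not yet normal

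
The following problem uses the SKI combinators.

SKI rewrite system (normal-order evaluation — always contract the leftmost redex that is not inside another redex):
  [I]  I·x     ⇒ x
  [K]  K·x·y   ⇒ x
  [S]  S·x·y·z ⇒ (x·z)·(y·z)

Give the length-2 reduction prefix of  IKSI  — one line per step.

Answer: after 2 steps: S

Derivation:
  start: IKSI
  →1  KSI
  →2  S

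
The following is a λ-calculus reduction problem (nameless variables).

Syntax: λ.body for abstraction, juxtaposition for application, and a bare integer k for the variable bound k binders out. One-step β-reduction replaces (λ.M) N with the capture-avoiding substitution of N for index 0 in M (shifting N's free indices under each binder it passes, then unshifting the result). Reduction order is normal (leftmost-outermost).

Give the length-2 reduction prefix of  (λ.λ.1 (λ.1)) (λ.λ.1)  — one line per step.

  start: (λ.λ.1 (λ.1)) (λ.λ.1)
  →1  λ.(λ.λ.1) (λ.1)
  →2  λ.λ.λ.2

Answer: after 2 steps: λ.λ.λ.2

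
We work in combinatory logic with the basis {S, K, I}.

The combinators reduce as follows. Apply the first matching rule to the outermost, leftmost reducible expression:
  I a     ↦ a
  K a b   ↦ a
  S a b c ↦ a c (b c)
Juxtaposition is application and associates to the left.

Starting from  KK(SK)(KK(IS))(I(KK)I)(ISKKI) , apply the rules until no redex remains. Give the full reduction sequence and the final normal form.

Answer: normal form = KI  (in 6 steps)

Reduction:
  start: KK(SK)(KK(IS))(I(KK)I)(ISKKI)
  [1] K(KK(IS))(I(KK)I)(ISKKI)
  [2] KK(IS)(ISKKI)
  [3] K(ISKKI)
  [4] K(SKKI)
  [5] K(KI(KI))
  [6] KI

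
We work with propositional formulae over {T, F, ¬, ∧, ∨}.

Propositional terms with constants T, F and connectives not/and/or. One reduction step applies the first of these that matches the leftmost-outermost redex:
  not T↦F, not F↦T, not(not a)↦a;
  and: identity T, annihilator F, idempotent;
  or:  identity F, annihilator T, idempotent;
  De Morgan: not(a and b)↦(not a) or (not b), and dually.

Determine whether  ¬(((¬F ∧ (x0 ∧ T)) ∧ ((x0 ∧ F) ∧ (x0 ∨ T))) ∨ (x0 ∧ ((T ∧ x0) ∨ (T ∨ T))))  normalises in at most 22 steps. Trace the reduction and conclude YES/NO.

  start: ¬(((¬F ∧ (x0 ∧ T)) ∧ ((x0 ∧ F) ∧ (x0 ∨ T))) ∨ (x0 ∧ ((T ∧ x0) ∨ (T ∨ T))))
  step 1: ¬((¬F ∧ (x0 ∧ T)) ∧ ((x0 ∧ F) ∧ (x0 ∨ T))) ∧ ¬(x0 ∧ ((T ∧ x0) ∨ (T ∨ T)))
  step 2: (¬(¬F ∧ (x0 ∧ T)) ∨ ¬((x0 ∧ F) ∧ (x0 ∨ T))) ∧ ¬(x0 ∧ ((T ∧ x0) ∨ (T ∨ T)))
  step 3: ((¬¬F ∨ ¬(x0 ∧ T)) ∨ ¬((x0 ∧ F) ∧ (x0 ∨ T))) ∧ ¬(x0 ∧ ((T ∧ x0) ∨ (T ∨ T)))
  step 4: ((F ∨ ¬(x0 ∧ T)) ∨ ¬((x0 ∧ F) ∧ (x0 ∨ T))) ∧ ¬(x0 ∧ ((T ∧ x0) ∨ (T ∨ T)))
  step 5: (¬(x0 ∧ T) ∨ ¬((x0 ∧ F) ∧ (x0 ∨ T))) ∧ ¬(x0 ∧ ((T ∧ x0) ∨ (T ∨ T)))
  step 6: ((¬x0 ∨ ¬T) ∨ ¬((x0 ∧ F) ∧ (x0 ∨ T))) ∧ ¬(x0 ∧ ((T ∧ x0) ∨ (T ∨ T)))
  step 7: ((¬x0 ∨ F) ∨ ¬((x0 ∧ F) ∧ (x0 ∨ T))) ∧ ¬(x0 ∧ ((T ∧ x0) ∨ (T ∨ T)))
  step 8: (¬x0 ∨ ¬((x0 ∧ F) ∧ (x0 ∨ T))) ∧ ¬(x0 ∧ ((T ∧ x0) ∨ (T ∨ T)))
  step 9: (¬x0 ∨ (¬(x0 ∧ F) ∨ ¬(x0 ∨ T))) ∧ ¬(x0 ∧ ((T ∧ x0) ∨ (T ∨ T)))
  step 10: (¬x0 ∨ ((¬x0 ∨ ¬F) ∨ ¬(x0 ∨ T))) ∧ ¬(x0 ∧ ((T ∧ x0) ∨ (T ∨ T)))
  step 11: (¬x0 ∨ ((¬x0 ∨ T) ∨ ¬(x0 ∨ T))) ∧ ¬(x0 ∧ ((T ∧ x0) ∨ (T ∨ T)))
  step 12: (¬x0 ∨ (T ∨ ¬(x0 ∨ T))) ∧ ¬(x0 ∧ ((T ∧ x0) ∨ (T ∨ T)))
  step 13: (¬x0 ∨ T) ∧ ¬(x0 ∧ ((T ∧ x0) ∨ (T ∨ T)))
  step 14: T ∧ ¬(x0 ∧ ((T ∧ x0) ∨ (T ∨ T)))
  step 15: ¬(x0 ∧ ((T ∧ x0) ∨ (T ∨ T)))
  step 16: ¬x0 ∨ ¬((T ∧ x0) ∨ (T ∨ T))
  step 17: ¬x0 ∨ (¬(T ∧ x0) ∧ ¬(T ∨ T))
  step 18: ¬x0 ∨ ((¬T ∨ ¬x0) ∧ ¬(T ∨ T))
  step 19: ¬x0 ∨ ((F ∨ ¬x0) ∧ ¬(T ∨ T))
  step 20: ¬x0 ∨ (¬x0 ∧ ¬(T ∨ T))
  step 21: ¬x0 ∨ (¬x0 ∧ (¬T ∧ ¬T))
  step 22: ¬x0 ∨ (¬x0 ∧ ¬T)

Answer: NO — after 22 steps the term is ¬x0 ∨ (¬x0 ∧ ¬T), not yet normal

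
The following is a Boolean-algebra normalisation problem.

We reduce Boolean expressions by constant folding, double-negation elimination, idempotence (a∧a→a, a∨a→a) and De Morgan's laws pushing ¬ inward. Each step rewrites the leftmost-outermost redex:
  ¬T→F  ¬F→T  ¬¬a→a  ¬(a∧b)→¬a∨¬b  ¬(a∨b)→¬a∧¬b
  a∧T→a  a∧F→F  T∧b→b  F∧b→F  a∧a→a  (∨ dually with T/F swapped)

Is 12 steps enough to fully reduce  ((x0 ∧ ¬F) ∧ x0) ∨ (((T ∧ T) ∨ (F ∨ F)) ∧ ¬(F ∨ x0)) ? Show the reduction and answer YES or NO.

Answer: YES — reaches normal form x0 ∨ ¬x0 in 9 ≤ 12 steps

Reduction:
  start: ((x0 ∧ ¬F) ∧ x0) ∨ (((T ∧ T) ∨ (F ∨ F)) ∧ ¬(F ∨ x0))
  [1] ((x0 ∧ T) ∧ x0) ∨ (((T ∧ T) ∨ (F ∨ F)) ∧ ¬(F ∨ x0))
  [2] (x0 ∧ x0) ∨ (((T ∧ T) ∨ (F ∨ F)) ∧ ¬(F ∨ x0))
  [3] x0 ∨ (((T ∧ T) ∨ (F ∨ F)) ∧ ¬(F ∨ x0))
  [4] x0 ∨ ((T ∨ (F ∨ F)) ∧ ¬(F ∨ x0))
  [5] x0 ∨ (T ∧ ¬(F ∨ x0))
  [6] x0 ∨ ¬(F ∨ x0)
  [7] x0 ∨ (¬F ∧ ¬x0)
  [8] x0 ∨ (T ∧ ¬x0)
  [9] x0 ∨ ¬x0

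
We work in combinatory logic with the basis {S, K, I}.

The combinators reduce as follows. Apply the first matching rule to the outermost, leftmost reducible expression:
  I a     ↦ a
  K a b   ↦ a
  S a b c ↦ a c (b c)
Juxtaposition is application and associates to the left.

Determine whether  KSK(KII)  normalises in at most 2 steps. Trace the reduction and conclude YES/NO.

Answer: YES — reaches normal form SI in 2 ≤ 2 steps

Derivation:
  start: KSK(KII)
  step 1: S(KII)
  step 2: SI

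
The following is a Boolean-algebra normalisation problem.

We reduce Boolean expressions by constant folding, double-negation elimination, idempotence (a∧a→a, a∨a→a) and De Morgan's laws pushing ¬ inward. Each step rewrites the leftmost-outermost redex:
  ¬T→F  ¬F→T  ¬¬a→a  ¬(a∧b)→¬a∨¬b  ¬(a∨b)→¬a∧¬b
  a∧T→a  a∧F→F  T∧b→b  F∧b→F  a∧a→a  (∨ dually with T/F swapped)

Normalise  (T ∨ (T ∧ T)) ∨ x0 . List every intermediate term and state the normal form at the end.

  start: (T ∨ (T ∧ T)) ∨ x0
  step 1: T ∨ x0
  step 2: T

Answer: normal form = T  (in 2 steps)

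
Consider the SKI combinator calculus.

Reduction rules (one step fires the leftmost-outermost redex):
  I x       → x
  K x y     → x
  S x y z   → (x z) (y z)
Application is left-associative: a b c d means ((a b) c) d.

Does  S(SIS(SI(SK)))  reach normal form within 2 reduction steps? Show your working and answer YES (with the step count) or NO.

  start: S(SIS(SI(SK)))
  →1  S(I(SI(SK))(S(SI(SK))))
  →2  S(SI(SK)(S(SI(SK))))

Answer: NO — after 2 steps the term is S(SI(SK)(S(SI(SK)))), not yet normal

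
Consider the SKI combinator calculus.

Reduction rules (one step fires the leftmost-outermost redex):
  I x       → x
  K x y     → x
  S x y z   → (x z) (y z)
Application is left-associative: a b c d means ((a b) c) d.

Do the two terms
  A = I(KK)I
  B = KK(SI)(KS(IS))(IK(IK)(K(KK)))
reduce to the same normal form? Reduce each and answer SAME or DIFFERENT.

Answer: DIFFERENT — A ⇓ K, B ⇓ S

Reduction:
Term A:
  start: I(KK)I
  [1] KKI
  [2] K

Term B:
  start: KK(SI)(KS(IS))(IK(IK)(K(KK)))
  [1] K(KS(IS))(IK(IK)(K(KK)))
  [2] KS(IS)
  [3] S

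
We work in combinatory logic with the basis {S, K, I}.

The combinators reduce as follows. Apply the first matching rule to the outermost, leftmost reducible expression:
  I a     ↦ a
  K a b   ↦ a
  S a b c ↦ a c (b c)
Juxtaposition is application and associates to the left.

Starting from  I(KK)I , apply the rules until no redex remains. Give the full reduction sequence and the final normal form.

  start: I(KK)I
  [1] KKI
  [2] K

Answer: normal form = K  (in 2 steps)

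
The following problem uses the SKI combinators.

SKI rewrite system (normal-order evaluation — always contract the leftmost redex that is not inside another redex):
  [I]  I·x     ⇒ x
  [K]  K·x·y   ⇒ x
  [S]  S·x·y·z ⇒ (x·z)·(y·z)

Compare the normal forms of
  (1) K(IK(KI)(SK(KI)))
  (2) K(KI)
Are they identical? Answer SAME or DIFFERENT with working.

Answer: SAME — A ⇓ K(KI), B ⇓ K(KI)

Working:
Term A:
  start: K(IK(KI)(SK(KI)))
  step 1: K(K(KI)(SK(KI)))
  step 2: K(KI)

Term B:
  start: K(KI)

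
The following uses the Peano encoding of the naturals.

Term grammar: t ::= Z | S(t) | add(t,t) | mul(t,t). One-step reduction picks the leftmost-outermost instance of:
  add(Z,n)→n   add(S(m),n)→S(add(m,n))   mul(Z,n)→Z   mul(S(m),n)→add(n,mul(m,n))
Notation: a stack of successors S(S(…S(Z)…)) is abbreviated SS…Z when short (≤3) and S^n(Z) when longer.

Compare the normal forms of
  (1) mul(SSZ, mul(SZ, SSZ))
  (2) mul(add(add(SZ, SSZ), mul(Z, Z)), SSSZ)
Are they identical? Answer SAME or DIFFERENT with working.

Term A:
  start: mul(SSZ, mul(SZ, SSZ))
  →1  add(mul(SZ, SSZ), mul(SZ, mul(SZ, SSZ)))
  →2  add(add(SSZ, mul(Z, SSZ)), mul(SZ, mul(SZ, SSZ)))
  →3  add(S(add(SZ, mul(Z, SSZ))), mul(SZ, mul(SZ, SSZ)))
  →4  S(add(add(SZ, mul(Z, SSZ)), mul(SZ, mul(SZ, SSZ))))
  →5  S(add(S(add(Z, mul(Z, SSZ))), mul(SZ, mul(SZ, SSZ))))
  →6  S(S(add(add(Z, mul(Z, SSZ)), mul(SZ, mul(SZ, SSZ)))))
  →7  S(S(add(mul(Z, SSZ), mul(SZ, mul(SZ, SSZ)))))
  →8  S(S(add(Z, mul(SZ, mul(SZ, SSZ)))))
  →9  S(S(mul(SZ, mul(SZ, SSZ))))
  →10  S(S(add(mul(SZ, SSZ), mul(Z, mul(SZ, SSZ)))))
  →11  S(S(add(add(SSZ, mul(Z, SSZ)), mul(Z, mul(SZ, SSZ)))))
  →12  S(S(add(S(add(SZ, mul(Z, SSZ))), mul(Z, mul(SZ, SSZ)))))
  →13  S(S(S(add(add(SZ, mul(Z, SSZ)), mul(Z, mul(SZ, SSZ))))))
  →14  S(S(S(add(S(add(Z, mul(Z, SSZ))), mul(Z, mul(SZ, SSZ))))))
  →15  S(S(S(S(add(add(Z, mul(Z, SSZ)), mul(Z, mul(SZ, SSZ)))))))
  →16  S(S(S(S(add(mul(Z, SSZ), mul(Z, mul(SZ, SSZ)))))))
  →17  S(S(S(S(add(Z, mul(Z, mul(SZ, SSZ)))))))
  →18  S(S(S(S(mul(Z, mul(SZ, SSZ))))))
  →19  S^4(Z)

Term B:
  start: mul(add(add(SZ, SSZ), mul(Z, Z)), SSSZ)
  →1  mul(add(S(add(Z, SSZ)), mul(Z, Z)), SSSZ)
  →2  mul(S(add(add(Z, SSZ), mul(Z, Z))), SSSZ)
  →3  add(SSSZ, mul(add(add(Z, SSZ), mul(Z, Z)), SSSZ))
  →4  S(add(SSZ, mul(add(add(Z, SSZ), mul(Z, Z)), SSSZ)))
  →5  S(S(add(SZ, mul(add(add(Z, SSZ), mul(Z, Z)), SSSZ))))
  →6  S(S(S(add(Z, mul(add(add(Z, SSZ), mul(Z, Z)), SSSZ)))))
  →7  S(S(S(mul(add(add(Z, SSZ), mul(Z, Z)), SSSZ))))
  →8  S(S(S(mul(add(SSZ, mul(Z, Z)), SSSZ))))
  →9  S(S(S(mul(S(add(SZ, mul(Z, Z))), SSSZ))))
  →10  S(S(S(add(SSSZ, mul(add(SZ, mul(Z, Z)), SSSZ)))))
  →11  S(S(S(S(add(SSZ, mul(add(SZ, mul(Z, Z)), SSSZ))))))
  →12  S(S(S(S(S(add(SZ, mul(add(SZ, mul(Z, Z)), SSSZ)))))))
  →13  S(S(S(S(S(S(add(Z, mul(add(SZ, mul(Z, Z)), SSSZ))))))))
  →14  S(S(S(S(S(S(mul(add(SZ, mul(Z, Z)), SSSZ)))))))
  →15  S(S(S(S(S(S(mul(S(add(Z, mul(Z, Z))), SSSZ)))))))
  →16  S(S(S(S(S(S(add(SSSZ, mul(add(Z, mul(Z, Z)), SSSZ))))))))
  →17  S(S(S(S(S(S(S(add(SSZ, mul(add(Z, mul(Z, Z)), SSSZ)))))))))
  →18  S(S(S(S(S(S(S(S(add(SZ, mul(add(Z, mul(Z, Z)), SSSZ))))))))))
  →19  S(S(S(S(S(S(S(S(S(add(Z, mul(add(Z, mul(Z, Z)), SSSZ)))))))))))
  →20  S(S(S(S(S(S(S(S(S(mul(add(Z, mul(Z, Z)), SSSZ))))))))))
  →21  S(S(S(S(S(S(S(S(S(mul(mul(Z, Z), SSSZ))))))))))
  →22  S(S(S(S(S(S(S(S(S(mul(Z, SSSZ))))))))))
  →23  S^9(Z)

Answer: DIFFERENT — A ⇓ S^4(Z), B ⇓ S^9(Z)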